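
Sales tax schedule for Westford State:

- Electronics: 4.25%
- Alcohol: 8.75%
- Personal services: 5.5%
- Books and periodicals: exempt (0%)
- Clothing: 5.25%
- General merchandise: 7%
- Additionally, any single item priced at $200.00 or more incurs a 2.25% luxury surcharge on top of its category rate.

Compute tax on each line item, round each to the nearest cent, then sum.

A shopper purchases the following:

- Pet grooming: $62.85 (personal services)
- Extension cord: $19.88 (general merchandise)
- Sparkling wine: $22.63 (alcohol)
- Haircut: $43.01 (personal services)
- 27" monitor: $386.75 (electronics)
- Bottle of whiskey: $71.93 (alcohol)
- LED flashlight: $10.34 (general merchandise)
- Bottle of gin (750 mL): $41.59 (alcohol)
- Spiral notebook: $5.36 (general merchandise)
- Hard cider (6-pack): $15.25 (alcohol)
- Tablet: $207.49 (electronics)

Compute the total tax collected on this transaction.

Pet grooming $62.85: personal services → 5.5% → $3.46
Extension cord $19.88: general merchandise → 7% → $1.39
Sparkling wine $22.63: alcohol → 8.75% → $1.98
Haircut $43.01: personal services → 5.5% → $2.37
27" monitor $386.75: electronics → 4.25% + 2.25% surcharge = 6.5% → $25.14
Bottle of whiskey $71.93: alcohol → 8.75% → $6.29
LED flashlight $10.34: general merchandise → 7% → $0.72
Bottle of gin (750 mL) $41.59: alcohol → 8.75% → $3.64
Spiral notebook $5.36: general merchandise → 7% → $0.38
Hard cider (6-pack) $15.25: alcohol → 8.75% → $1.33
Tablet $207.49: electronics → 4.25% + 2.25% surcharge = 6.5% → $13.49
Total tax = $3.46 + $1.39 + $1.98 + $2.37 + $25.14 + $6.29 + $0.72 + $3.64 + $0.38 + $1.33 + $13.49 = $60.19

$60.19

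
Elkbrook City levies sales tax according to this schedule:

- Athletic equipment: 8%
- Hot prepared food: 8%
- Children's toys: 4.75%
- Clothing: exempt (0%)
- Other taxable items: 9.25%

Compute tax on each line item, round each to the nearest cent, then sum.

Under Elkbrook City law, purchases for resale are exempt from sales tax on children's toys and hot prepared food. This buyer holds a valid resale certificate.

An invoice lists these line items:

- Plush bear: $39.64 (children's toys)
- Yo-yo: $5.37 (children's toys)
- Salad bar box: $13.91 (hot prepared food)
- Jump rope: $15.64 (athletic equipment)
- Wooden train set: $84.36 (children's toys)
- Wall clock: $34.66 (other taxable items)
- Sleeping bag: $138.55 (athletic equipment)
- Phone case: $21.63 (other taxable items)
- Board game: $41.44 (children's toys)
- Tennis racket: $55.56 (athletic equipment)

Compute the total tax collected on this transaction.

Plush bear $39.64: children's toys, buyer-exempt → 0% → $0.00
Yo-yo $5.37: children's toys, buyer-exempt → 0% → $0.00
Salad bar box $13.91: hot prepared food, buyer-exempt → 0% → $0.00
Jump rope $15.64: athletic equipment → 8% → $1.25
Wooden train set $84.36: children's toys, buyer-exempt → 0% → $0.00
Wall clock $34.66: other taxable items → 9.25% → $3.21
Sleeping bag $138.55: athletic equipment → 8% → $11.08
Phone case $21.63: other taxable items → 9.25% → $2.00
Board game $41.44: children's toys, buyer-exempt → 0% → $0.00
Tennis racket $55.56: athletic equipment → 8% → $4.44
Total tax = $1.25 + $3.21 + $11.08 + $2.00 + $4.44 = $21.98

$21.98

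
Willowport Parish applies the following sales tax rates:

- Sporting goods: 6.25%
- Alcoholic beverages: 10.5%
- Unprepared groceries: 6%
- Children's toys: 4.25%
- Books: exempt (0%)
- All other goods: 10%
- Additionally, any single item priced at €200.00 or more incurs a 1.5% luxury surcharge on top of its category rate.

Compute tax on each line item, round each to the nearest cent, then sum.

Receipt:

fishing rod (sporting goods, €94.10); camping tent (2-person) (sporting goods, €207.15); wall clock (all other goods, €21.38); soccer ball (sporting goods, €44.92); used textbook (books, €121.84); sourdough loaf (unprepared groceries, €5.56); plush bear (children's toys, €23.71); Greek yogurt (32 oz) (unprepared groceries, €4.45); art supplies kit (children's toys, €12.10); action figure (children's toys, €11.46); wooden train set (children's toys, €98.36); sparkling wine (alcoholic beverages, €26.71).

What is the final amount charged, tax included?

Fishing rod €94.10: sporting goods → 6.25% → €5.88
Camping tent (2-person) €207.15: sporting goods → 6.25% + 1.5% surcharge = 7.75% → €16.05
Wall clock €21.38: all other goods → 10% → €2.14
Soccer ball €44.92: sporting goods → 6.25% → €2.81
Used textbook €121.84: books → 0% → €0.00
Sourdough loaf €5.56: unprepared groceries → 6% → €0.33
Plush bear €23.71: children's toys → 4.25% → €1.01
Greek yogurt (32 oz) €4.45: unprepared groceries → 6% → €0.27
Art supplies kit €12.10: children's toys → 4.25% → €0.51
Action figure €11.46: children's toys → 4.25% → €0.49
Wooden train set €98.36: children's toys → 4.25% → €4.18
Sparkling wine €26.71: alcoholic beverages → 10.5% → €2.80
Subtotal = €671.74; tax = €36.47; total due = €708.21

€708.21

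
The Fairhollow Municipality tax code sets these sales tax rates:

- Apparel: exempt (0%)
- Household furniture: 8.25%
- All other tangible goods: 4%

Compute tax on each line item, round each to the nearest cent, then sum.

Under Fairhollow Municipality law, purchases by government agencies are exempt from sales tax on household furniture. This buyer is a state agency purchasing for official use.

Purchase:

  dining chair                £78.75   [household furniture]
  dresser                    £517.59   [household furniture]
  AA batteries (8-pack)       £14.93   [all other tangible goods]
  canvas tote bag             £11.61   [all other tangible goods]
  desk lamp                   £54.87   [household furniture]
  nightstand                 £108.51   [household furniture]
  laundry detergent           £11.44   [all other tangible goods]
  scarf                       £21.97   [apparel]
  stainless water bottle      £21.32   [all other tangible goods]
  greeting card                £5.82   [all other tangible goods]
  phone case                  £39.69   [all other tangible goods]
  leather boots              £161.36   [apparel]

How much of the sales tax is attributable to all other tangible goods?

£4.19

AA batteries (8-pack) £14.93: all other tangible goods → 4% → £0.60
Canvas tote bag £11.61: all other tangible goods → 4% → £0.46
Laundry detergent £11.44: all other tangible goods → 4% → £0.46
Stainless water bottle £21.32: all other tangible goods → 4% → £0.85
Greeting card £5.82: all other tangible goods → 4% → £0.23
Phone case £39.69: all other tangible goods → 4% → £1.59
Tax on all other tangible goods = £0.60 + £0.46 + £0.46 + £0.85 + £0.23 + £1.59 = £4.19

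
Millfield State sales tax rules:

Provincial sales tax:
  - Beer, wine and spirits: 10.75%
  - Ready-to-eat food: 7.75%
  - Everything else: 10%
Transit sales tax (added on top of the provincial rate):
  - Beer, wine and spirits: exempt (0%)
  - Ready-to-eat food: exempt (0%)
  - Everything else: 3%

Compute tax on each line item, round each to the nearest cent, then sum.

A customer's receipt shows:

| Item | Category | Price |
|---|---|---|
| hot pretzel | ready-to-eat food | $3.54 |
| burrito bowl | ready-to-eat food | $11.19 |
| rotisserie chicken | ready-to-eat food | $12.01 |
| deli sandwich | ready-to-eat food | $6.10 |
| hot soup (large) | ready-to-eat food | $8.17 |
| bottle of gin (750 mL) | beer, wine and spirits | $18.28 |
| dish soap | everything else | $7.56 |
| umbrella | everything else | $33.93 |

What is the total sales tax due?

Hot pretzel $3.54: ready-to-eat food → 7.75% + 0% transit = 7.75% → $0.27
Burrito bowl $11.19: ready-to-eat food → 7.75% + 0% transit = 7.75% → $0.87
Rotisserie chicken $12.01: ready-to-eat food → 7.75% + 0% transit = 7.75% → $0.93
Deli sandwich $6.10: ready-to-eat food → 7.75% + 0% transit = 7.75% → $0.47
Hot soup (large) $8.17: ready-to-eat food → 7.75% + 0% transit = 7.75% → $0.63
Bottle of gin (750 mL) $18.28: beer, wine and spirits → 10.75% + 0% transit = 10.75% → $1.97
Dish soap $7.56: everything else → 10% + 3% transit = 13% → $0.98
Umbrella $33.93: everything else → 10% + 3% transit = 13% → $4.41
Total tax = $0.27 + $0.87 + $0.93 + $0.47 + $0.63 + $1.97 + $0.98 + $4.41 = $10.53

$10.53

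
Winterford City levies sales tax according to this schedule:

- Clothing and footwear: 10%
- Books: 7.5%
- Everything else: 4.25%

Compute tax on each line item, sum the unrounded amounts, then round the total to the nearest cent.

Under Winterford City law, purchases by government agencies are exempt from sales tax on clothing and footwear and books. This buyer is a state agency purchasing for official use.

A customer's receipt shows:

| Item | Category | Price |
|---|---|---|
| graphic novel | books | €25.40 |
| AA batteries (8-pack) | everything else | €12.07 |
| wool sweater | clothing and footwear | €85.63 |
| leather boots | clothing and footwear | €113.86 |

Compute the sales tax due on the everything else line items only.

AA batteries (8-pack) €12.07: everything else → 4.25% → €0.512975
Tax on everything else: unrounded sum = €0.512975 → €0.51

€0.51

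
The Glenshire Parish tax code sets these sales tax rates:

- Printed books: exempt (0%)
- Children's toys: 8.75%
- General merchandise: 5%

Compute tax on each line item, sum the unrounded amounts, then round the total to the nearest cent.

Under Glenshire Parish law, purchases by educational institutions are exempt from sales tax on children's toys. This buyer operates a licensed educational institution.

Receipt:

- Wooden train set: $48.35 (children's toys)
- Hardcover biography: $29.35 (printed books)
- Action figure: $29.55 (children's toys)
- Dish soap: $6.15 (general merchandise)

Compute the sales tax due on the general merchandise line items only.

Dish soap $6.15: general merchandise → 5% → $0.3075
Tax on general merchandise: unrounded sum = $0.3075 → $0.31

$0.31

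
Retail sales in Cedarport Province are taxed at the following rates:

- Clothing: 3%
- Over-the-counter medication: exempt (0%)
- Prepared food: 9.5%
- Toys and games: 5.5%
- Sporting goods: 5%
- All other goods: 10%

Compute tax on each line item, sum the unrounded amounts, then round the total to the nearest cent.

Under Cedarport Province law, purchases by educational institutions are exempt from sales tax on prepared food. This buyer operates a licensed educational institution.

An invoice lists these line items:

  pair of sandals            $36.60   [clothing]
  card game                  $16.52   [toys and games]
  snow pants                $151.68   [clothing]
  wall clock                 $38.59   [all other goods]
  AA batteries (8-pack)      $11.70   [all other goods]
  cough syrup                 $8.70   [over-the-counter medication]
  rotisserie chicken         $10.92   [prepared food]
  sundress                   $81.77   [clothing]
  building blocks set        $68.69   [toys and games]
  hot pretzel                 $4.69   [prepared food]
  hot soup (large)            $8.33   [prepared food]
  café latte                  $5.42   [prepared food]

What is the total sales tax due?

Pair of sandals $36.60: clothing → 3% → $1.098
Card game $16.52: toys and games → 5.5% → $0.9086
Snow pants $151.68: clothing → 3% → $4.5504
Wall clock $38.59: all other goods → 10% → $3.859
AA batteries (8-pack) $11.70: all other goods → 10% → $1.17
Cough syrup $8.70: over-the-counter medication → 0% → $0.00
Rotisserie chicken $10.92: prepared food, buyer-exempt → 0% → $0.00
Sundress $81.77: clothing → 3% → $2.4531
Building blocks set $68.69: toys and games → 5.5% → $3.77795
Hot pretzel $4.69: prepared food, buyer-exempt → 0% → $0.00
Hot soup (large) $8.33: prepared food, buyer-exempt → 0% → $0.00
Café latte $5.42: prepared food, buyer-exempt → 0% → $0.00
Unrounded tax sum = $17.81705 → $17.82

$17.82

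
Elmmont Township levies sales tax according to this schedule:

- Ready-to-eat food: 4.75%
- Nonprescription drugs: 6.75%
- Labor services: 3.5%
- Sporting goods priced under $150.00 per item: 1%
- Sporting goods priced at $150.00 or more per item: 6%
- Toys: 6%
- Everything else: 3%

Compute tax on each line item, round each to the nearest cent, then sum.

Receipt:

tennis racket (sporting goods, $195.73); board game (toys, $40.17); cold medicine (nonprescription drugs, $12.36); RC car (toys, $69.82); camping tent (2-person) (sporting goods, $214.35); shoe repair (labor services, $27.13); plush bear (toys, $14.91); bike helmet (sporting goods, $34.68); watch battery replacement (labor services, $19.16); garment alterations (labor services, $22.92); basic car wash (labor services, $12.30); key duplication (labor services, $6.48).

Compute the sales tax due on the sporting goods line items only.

Tennis racket $195.73: sporting goods, $150.00 or more → 6% → $11.74
Camping tent (2-person) $214.35: sporting goods, $150.00 or more → 6% → $12.86
Bike helmet $34.68: sporting goods, under $150.00 → 1% → $0.35
Tax on sporting goods = $11.74 + $12.86 + $0.35 = $24.95

$24.95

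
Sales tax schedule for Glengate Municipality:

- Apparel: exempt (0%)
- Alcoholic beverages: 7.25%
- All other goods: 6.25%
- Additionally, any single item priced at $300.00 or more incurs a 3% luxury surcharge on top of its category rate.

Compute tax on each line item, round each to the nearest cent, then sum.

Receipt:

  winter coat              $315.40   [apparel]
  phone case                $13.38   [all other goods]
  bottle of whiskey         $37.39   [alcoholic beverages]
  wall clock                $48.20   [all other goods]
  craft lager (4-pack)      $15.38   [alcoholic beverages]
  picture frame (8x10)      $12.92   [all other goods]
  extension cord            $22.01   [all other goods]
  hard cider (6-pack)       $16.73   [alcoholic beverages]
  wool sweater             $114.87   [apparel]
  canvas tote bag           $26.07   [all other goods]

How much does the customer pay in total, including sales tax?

$644.52

Winter coat $315.40: apparel → 0% + 3% surcharge = 3% → $9.46
Phone case $13.38: all other goods → 6.25% → $0.84
Bottle of whiskey $37.39: alcoholic beverages → 7.25% → $2.71
Wall clock $48.20: all other goods → 6.25% → $3.01
Craft lager (4-pack) $15.38: alcoholic beverages → 7.25% → $1.12
Picture frame (8x10) $12.92: all other goods → 6.25% → $0.81
Extension cord $22.01: all other goods → 6.25% → $1.38
Hard cider (6-pack) $16.73: alcoholic beverages → 7.25% → $1.21
Wool sweater $114.87: apparel → 0% → $0.00
Canvas tote bag $26.07: all other goods → 6.25% → $1.63
Subtotal = $622.35; tax = $22.17; total due = $644.52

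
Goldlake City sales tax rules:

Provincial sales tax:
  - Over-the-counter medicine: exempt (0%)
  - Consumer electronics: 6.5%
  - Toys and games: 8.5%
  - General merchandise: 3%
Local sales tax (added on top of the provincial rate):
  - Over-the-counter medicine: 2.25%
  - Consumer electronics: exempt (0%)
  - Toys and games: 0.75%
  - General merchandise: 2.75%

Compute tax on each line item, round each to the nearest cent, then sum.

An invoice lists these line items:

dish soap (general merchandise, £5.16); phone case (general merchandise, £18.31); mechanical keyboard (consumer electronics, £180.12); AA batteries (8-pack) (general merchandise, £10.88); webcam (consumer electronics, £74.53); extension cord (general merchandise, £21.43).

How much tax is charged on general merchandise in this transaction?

£3.21

Dish soap £5.16: general merchandise → 3% + 2.75% local = 5.75% → £0.30
Phone case £18.31: general merchandise → 3% + 2.75% local = 5.75% → £1.05
AA batteries (8-pack) £10.88: general merchandise → 3% + 2.75% local = 5.75% → £0.63
Extension cord £21.43: general merchandise → 3% + 2.75% local = 5.75% → £1.23
Tax on general merchandise = £0.30 + £1.05 + £0.63 + £1.23 = £3.21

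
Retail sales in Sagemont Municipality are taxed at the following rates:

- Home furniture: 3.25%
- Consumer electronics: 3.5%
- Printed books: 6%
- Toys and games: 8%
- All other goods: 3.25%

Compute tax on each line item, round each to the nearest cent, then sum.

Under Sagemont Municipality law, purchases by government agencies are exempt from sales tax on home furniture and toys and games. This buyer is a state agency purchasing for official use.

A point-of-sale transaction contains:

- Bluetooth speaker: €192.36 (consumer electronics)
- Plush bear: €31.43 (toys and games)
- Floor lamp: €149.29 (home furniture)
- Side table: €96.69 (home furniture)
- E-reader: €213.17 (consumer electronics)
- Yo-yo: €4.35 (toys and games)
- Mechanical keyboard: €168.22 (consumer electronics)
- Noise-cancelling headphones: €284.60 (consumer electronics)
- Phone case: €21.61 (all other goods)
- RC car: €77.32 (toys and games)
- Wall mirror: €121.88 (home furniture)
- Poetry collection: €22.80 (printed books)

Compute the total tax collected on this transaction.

€32.11

Bluetooth speaker €192.36: consumer electronics → 3.5% → €6.73
Plush bear €31.43: toys and games, buyer-exempt → 0% → €0.00
Floor lamp €149.29: home furniture, buyer-exempt → 0% → €0.00
Side table €96.69: home furniture, buyer-exempt → 0% → €0.00
E-reader €213.17: consumer electronics → 3.5% → €7.46
Yo-yo €4.35: toys and games, buyer-exempt → 0% → €0.00
Mechanical keyboard €168.22: consumer electronics → 3.5% → €5.89
Noise-cancelling headphones €284.60: consumer electronics → 3.5% → €9.96
Phone case €21.61: all other goods → 3.25% → €0.70
RC car €77.32: toys and games, buyer-exempt → 0% → €0.00
Wall mirror €121.88: home furniture, buyer-exempt → 0% → €0.00
Poetry collection €22.80: printed books → 6% → €1.37
Total tax = €6.73 + €7.46 + €5.89 + €9.96 + €0.70 + €1.37 = €32.11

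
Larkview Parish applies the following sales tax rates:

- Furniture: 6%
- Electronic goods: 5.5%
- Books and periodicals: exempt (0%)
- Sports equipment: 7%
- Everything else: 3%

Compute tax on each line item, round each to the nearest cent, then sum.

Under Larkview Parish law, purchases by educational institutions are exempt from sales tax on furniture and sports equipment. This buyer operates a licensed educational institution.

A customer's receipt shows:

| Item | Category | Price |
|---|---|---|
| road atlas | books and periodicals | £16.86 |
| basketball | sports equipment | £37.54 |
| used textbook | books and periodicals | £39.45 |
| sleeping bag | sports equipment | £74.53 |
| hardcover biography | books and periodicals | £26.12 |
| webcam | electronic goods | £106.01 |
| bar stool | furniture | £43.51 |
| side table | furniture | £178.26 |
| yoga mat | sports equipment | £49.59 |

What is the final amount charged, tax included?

£577.70

Road atlas £16.86: books and periodicals → 0% → £0.00
Basketball £37.54: sports equipment, buyer-exempt → 0% → £0.00
Used textbook £39.45: books and periodicals → 0% → £0.00
Sleeping bag £74.53: sports equipment, buyer-exempt → 0% → £0.00
Hardcover biography £26.12: books and periodicals → 0% → £0.00
Webcam £106.01: electronic goods → 5.5% → £5.83
Bar stool £43.51: furniture, buyer-exempt → 0% → £0.00
Side table £178.26: furniture, buyer-exempt → 0% → £0.00
Yoga mat £49.59: sports equipment, buyer-exempt → 0% → £0.00
Subtotal = £571.87; tax = £5.83; total due = £577.70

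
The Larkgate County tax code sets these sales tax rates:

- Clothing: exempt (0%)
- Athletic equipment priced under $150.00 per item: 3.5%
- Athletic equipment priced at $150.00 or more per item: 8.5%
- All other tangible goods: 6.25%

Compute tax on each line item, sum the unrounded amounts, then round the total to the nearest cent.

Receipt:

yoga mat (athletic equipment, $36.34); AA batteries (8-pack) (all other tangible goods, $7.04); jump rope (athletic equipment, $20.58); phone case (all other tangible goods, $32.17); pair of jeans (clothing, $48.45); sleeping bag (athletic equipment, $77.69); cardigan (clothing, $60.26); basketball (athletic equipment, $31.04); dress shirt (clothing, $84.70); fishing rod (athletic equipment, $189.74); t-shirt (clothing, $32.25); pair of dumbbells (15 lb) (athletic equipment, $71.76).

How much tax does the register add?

$26.89

Yoga mat $36.34: athletic equipment, under $150.00 → 3.5% → $1.2719
AA batteries (8-pack) $7.04: all other tangible goods → 6.25% → $0.44
Jump rope $20.58: athletic equipment, under $150.00 → 3.5% → $0.7203
Phone case $32.17: all other tangible goods → 6.25% → $2.010625
Pair of jeans $48.45: clothing → 0% → $0.00
Sleeping bag $77.69: athletic equipment, under $150.00 → 3.5% → $2.71915
Cardigan $60.26: clothing → 0% → $0.00
Basketball $31.04: athletic equipment, under $150.00 → 3.5% → $1.0864
Dress shirt $84.70: clothing → 0% → $0.00
Fishing rod $189.74: athletic equipment, $150.00 or more → 8.5% → $16.1279
T-shirt $32.25: clothing → 0% → $0.00
Pair of dumbbells (15 lb) $71.76: athletic equipment, under $150.00 → 3.5% → $2.5116
Unrounded tax sum = $26.887875 → $26.89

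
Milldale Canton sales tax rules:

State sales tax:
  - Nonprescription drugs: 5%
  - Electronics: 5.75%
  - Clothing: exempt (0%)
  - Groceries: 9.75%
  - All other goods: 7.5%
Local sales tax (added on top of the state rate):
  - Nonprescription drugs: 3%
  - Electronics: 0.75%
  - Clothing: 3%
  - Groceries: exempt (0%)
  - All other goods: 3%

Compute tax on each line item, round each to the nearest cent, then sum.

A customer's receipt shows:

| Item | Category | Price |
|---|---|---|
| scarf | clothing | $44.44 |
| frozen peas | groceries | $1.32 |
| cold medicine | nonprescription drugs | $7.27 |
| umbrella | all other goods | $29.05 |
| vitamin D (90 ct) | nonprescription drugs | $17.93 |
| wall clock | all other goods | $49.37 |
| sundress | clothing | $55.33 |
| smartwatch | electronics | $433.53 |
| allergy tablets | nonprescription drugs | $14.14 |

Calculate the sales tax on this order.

$42.67

Scarf $44.44: clothing → 0% + 3% local = 3% → $1.33
Frozen peas $1.32: groceries → 9.75% + 0% local = 9.75% → $0.13
Cold medicine $7.27: nonprescription drugs → 5% + 3% local = 8% → $0.58
Umbrella $29.05: all other goods → 7.5% + 3% local = 10.5% → $3.05
Vitamin D (90 ct) $17.93: nonprescription drugs → 5% + 3% local = 8% → $1.43
Wall clock $49.37: all other goods → 7.5% + 3% local = 10.5% → $5.18
Sundress $55.33: clothing → 0% + 3% local = 3% → $1.66
Smartwatch $433.53: electronics → 5.75% + 0.75% local = 6.5% → $28.18
Allergy tablets $14.14: nonprescription drugs → 5% + 3% local = 8% → $1.13
Total tax = $1.33 + $0.13 + $0.58 + $3.05 + $1.43 + $5.18 + $1.66 + $28.18 + $1.13 = $42.67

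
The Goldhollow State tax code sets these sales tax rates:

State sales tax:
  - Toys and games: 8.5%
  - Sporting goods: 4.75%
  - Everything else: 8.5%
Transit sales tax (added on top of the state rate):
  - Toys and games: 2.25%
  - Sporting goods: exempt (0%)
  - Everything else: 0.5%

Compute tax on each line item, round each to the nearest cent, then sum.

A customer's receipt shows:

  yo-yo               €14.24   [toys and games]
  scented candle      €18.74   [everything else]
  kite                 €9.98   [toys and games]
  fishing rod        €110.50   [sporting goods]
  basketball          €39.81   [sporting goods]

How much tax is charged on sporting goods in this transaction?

Fishing rod €110.50: sporting goods → 4.75% + 0% transit = 4.75% → €5.25
Basketball €39.81: sporting goods → 4.75% + 0% transit = 4.75% → €1.89
Tax on sporting goods = €5.25 + €1.89 = €7.14

€7.14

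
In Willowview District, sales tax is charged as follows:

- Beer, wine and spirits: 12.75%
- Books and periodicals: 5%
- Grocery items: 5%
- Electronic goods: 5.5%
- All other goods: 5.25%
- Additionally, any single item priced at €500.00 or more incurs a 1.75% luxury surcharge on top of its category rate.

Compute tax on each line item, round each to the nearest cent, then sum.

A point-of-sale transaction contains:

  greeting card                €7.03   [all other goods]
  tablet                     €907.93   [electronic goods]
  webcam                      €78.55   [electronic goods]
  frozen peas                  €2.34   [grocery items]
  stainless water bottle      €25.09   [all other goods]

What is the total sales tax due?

€71.95

Greeting card €7.03: all other goods → 5.25% → €0.37
Tablet €907.93: electronic goods → 5.5% + 1.75% surcharge = 7.25% → €65.82
Webcam €78.55: electronic goods → 5.5% → €4.32
Frozen peas €2.34: grocery items → 5% → €0.12
Stainless water bottle €25.09: all other goods → 5.25% → €1.32
Total tax = €0.37 + €65.82 + €4.32 + €0.12 + €1.32 = €71.95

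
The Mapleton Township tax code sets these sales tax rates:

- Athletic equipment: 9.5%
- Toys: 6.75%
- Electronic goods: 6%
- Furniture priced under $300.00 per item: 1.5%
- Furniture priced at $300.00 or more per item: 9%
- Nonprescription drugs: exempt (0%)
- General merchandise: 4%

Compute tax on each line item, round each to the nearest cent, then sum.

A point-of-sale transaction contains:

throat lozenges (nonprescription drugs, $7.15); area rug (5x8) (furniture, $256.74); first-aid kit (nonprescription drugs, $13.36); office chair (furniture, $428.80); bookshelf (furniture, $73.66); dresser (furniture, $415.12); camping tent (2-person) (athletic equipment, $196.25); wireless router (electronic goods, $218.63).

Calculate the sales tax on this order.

$112.66

Throat lozenges $7.15: nonprescription drugs → 0% → $0.00
Area rug (5x8) $256.74: furniture, under $300.00 → 1.5% → $3.85
First-aid kit $13.36: nonprescription drugs → 0% → $0.00
Office chair $428.80: furniture, $300.00 or more → 9% → $38.59
Bookshelf $73.66: furniture, under $300.00 → 1.5% → $1.10
Dresser $415.12: furniture, $300.00 or more → 9% → $37.36
Camping tent (2-person) $196.25: athletic equipment → 9.5% → $18.64
Wireless router $218.63: electronic goods → 6% → $13.12
Total tax = $3.85 + $38.59 + $1.10 + $37.36 + $18.64 + $13.12 = $112.66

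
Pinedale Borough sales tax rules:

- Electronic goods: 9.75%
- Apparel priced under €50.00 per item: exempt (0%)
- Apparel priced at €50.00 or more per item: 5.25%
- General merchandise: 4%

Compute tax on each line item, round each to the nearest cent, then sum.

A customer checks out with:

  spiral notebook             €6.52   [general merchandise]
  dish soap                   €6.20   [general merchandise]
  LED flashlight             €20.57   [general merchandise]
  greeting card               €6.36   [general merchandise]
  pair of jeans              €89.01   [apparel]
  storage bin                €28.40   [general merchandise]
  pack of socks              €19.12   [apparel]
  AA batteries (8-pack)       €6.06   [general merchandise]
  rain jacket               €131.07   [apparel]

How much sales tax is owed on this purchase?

Spiral notebook €6.52: general merchandise → 4% → €0.26
Dish soap €6.20: general merchandise → 4% → €0.25
LED flashlight €20.57: general merchandise → 4% → €0.82
Greeting card €6.36: general merchandise → 4% → €0.25
Pair of jeans €89.01: apparel, €50.00 or more → 5.25% → €4.67
Storage bin €28.40: general merchandise → 4% → €1.14
Pack of socks €19.12: apparel, under €50.00 → 0% → €0.00
AA batteries (8-pack) €6.06: general merchandise → 4% → €0.24
Rain jacket €131.07: apparel, €50.00 or more → 5.25% → €6.88
Total tax = €0.26 + €0.25 + €0.82 + €0.25 + €4.67 + €1.14 + €0.24 + €6.88 = €14.51

€14.51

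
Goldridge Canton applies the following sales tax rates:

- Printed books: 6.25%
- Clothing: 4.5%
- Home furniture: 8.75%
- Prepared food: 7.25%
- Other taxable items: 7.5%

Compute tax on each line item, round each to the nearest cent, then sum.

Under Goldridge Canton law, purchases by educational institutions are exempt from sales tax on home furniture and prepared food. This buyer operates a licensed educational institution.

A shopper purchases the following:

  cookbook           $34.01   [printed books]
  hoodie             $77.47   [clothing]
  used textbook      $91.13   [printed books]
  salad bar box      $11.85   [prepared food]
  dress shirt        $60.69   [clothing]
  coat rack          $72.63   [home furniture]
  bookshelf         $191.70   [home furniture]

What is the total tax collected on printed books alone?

Cookbook $34.01: printed books → 6.25% → $2.13
Used textbook $91.13: printed books → 6.25% → $5.70
Tax on printed books = $2.13 + $5.70 = $7.83

$7.83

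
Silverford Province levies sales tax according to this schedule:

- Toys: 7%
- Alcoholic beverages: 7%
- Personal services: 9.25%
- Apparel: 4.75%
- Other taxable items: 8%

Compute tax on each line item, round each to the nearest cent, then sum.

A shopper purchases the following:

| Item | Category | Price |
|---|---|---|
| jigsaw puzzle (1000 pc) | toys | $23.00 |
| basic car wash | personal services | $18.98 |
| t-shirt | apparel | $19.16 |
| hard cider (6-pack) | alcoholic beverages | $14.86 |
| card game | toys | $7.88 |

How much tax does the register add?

Jigsaw puzzle (1000 pc) $23.00: toys → 7% → $1.61
Basic car wash $18.98: personal services → 9.25% → $1.76
T-shirt $19.16: apparel → 4.75% → $0.91
Hard cider (6-pack) $14.86: alcoholic beverages → 7% → $1.04
Card game $7.88: toys → 7% → $0.55
Total tax = $1.61 + $1.76 + $0.91 + $1.04 + $0.55 = $5.87

$5.87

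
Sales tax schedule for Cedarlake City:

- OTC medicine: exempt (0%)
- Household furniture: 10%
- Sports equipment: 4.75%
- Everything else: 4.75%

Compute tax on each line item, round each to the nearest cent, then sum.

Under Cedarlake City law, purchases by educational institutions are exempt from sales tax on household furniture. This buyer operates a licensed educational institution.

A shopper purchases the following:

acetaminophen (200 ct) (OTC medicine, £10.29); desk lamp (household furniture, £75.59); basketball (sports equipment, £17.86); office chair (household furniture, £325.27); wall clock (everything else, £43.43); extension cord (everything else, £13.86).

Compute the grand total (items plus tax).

£489.87

Acetaminophen (200 ct) £10.29: OTC medicine → 0% → £0.00
Desk lamp £75.59: household furniture, buyer-exempt → 0% → £0.00
Basketball £17.86: sports equipment → 4.75% → £0.85
Office chair £325.27: household furniture, buyer-exempt → 0% → £0.00
Wall clock £43.43: everything else → 4.75% → £2.06
Extension cord £13.86: everything else → 4.75% → £0.66
Subtotal = £486.30; tax = £3.57; total due = £489.87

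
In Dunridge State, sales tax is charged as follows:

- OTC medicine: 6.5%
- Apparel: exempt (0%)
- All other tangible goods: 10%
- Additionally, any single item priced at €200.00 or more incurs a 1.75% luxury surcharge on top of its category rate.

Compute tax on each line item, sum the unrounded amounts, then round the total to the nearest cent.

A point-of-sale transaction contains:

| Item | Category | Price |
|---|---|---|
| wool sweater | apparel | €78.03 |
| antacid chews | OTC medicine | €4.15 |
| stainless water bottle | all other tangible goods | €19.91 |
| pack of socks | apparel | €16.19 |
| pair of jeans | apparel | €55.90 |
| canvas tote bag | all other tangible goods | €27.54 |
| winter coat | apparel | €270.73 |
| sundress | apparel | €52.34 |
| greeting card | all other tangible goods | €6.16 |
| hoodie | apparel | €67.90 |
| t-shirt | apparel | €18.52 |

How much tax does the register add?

€10.37

Wool sweater €78.03: apparel → 0% → €0.00
Antacid chews €4.15: OTC medicine → 6.5% → €0.26975
Stainless water bottle €19.91: all other tangible goods → 10% → €1.991
Pack of socks €16.19: apparel → 0% → €0.00
Pair of jeans €55.90: apparel → 0% → €0.00
Canvas tote bag €27.54: all other tangible goods → 10% → €2.754
Winter coat €270.73: apparel → 0% + 1.75% surcharge = 1.75% → €4.737775
Sundress €52.34: apparel → 0% → €0.00
Greeting card €6.16: all other tangible goods → 10% → €0.616
Hoodie €67.90: apparel → 0% → €0.00
T-shirt €18.52: apparel → 0% → €0.00
Unrounded tax sum = €10.368525 → €10.37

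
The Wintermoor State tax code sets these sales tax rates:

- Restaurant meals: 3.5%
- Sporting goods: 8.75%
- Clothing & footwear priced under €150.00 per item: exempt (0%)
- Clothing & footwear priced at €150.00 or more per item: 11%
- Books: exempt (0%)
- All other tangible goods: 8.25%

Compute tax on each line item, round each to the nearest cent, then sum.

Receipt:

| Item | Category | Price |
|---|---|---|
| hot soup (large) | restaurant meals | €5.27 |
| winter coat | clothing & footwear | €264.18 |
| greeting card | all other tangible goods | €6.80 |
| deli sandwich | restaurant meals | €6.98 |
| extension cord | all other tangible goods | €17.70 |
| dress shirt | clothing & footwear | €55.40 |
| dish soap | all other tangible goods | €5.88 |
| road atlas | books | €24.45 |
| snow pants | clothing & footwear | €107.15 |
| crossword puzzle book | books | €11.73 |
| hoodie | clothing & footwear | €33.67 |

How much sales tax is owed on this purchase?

€31.99

Hot soup (large) €5.27: restaurant meals → 3.5% → €0.18
Winter coat €264.18: clothing & footwear, €150.00 or more → 11% → €29.06
Greeting card €6.80: all other tangible goods → 8.25% → €0.56
Deli sandwich €6.98: restaurant meals → 3.5% → €0.24
Extension cord €17.70: all other tangible goods → 8.25% → €1.46
Dress shirt €55.40: clothing & footwear, under €150.00 → 0% → €0.00
Dish soap €5.88: all other tangible goods → 8.25% → €0.49
Road atlas €24.45: books → 0% → €0.00
Snow pants €107.15: clothing & footwear, under €150.00 → 0% → €0.00
Crossword puzzle book €11.73: books → 0% → €0.00
Hoodie €33.67: clothing & footwear, under €150.00 → 0% → €0.00
Total tax = €0.18 + €29.06 + €0.56 + €0.24 + €1.46 + €0.49 = €31.99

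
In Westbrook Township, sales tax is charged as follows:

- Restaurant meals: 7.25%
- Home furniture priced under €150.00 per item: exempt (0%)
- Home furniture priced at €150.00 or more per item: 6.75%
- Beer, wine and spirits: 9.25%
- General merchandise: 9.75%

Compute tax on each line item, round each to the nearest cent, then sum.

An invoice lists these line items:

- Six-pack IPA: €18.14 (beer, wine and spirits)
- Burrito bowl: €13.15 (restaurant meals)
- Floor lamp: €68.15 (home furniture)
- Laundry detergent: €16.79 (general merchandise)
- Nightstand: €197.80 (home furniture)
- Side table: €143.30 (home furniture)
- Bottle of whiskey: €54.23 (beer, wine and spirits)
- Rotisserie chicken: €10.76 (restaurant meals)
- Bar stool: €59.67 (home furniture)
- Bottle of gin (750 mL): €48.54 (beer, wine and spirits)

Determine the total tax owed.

€27.91

Six-pack IPA €18.14: beer, wine and spirits → 9.25% → €1.68
Burrito bowl €13.15: restaurant meals → 7.25% → €0.95
Floor lamp €68.15: home furniture, under €150.00 → 0% → €0.00
Laundry detergent €16.79: general merchandise → 9.75% → €1.64
Nightstand €197.80: home furniture, €150.00 or more → 6.75% → €13.35
Side table €143.30: home furniture, under €150.00 → 0% → €0.00
Bottle of whiskey €54.23: beer, wine and spirits → 9.25% → €5.02
Rotisserie chicken €10.76: restaurant meals → 7.25% → €0.78
Bar stool €59.67: home furniture, under €150.00 → 0% → €0.00
Bottle of gin (750 mL) €48.54: beer, wine and spirits → 9.25% → €4.49
Total tax = €1.68 + €0.95 + €1.64 + €13.35 + €5.02 + €0.78 + €4.49 = €27.91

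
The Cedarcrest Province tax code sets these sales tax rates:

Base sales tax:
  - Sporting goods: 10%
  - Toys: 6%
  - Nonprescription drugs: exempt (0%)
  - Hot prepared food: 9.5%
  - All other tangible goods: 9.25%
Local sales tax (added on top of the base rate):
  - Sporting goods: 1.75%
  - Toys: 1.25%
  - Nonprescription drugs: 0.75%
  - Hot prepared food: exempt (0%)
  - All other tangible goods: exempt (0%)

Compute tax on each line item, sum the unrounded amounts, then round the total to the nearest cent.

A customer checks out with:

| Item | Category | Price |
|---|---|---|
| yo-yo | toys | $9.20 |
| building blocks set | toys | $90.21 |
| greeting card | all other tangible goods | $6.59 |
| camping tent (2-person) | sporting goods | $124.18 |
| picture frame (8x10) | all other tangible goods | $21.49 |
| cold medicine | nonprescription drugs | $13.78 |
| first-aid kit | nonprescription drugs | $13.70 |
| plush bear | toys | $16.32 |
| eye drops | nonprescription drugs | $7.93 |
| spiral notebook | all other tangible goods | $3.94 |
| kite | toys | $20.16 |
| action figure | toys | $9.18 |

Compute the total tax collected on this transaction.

$28.34

Yo-yo $9.20: toys → 6% + 1.25% local = 7.25% → $0.667
Building blocks set $90.21: toys → 6% + 1.25% local = 7.25% → $6.540225
Greeting card $6.59: all other tangible goods → 9.25% + 0% local = 9.25% → $0.609575
Camping tent (2-person) $124.18: sporting goods → 10% + 1.75% local = 11.75% → $14.59115
Picture frame (8x10) $21.49: all other tangible goods → 9.25% + 0% local = 9.25% → $1.987825
Cold medicine $13.78: nonprescription drugs → 0% + 0.75% local = 0.75% → $0.10335
First-aid kit $13.70: nonprescription drugs → 0% + 0.75% local = 0.75% → $0.10275
Plush bear $16.32: toys → 6% + 1.25% local = 7.25% → $1.1832
Eye drops $7.93: nonprescription drugs → 0% + 0.75% local = 0.75% → $0.059475
Spiral notebook $3.94: all other tangible goods → 9.25% + 0% local = 9.25% → $0.36445
Kite $20.16: toys → 6% + 1.25% local = 7.25% → $1.4616
Action figure $9.18: toys → 6% + 1.25% local = 7.25% → $0.66555
Unrounded tax sum = $28.33615 → $28.34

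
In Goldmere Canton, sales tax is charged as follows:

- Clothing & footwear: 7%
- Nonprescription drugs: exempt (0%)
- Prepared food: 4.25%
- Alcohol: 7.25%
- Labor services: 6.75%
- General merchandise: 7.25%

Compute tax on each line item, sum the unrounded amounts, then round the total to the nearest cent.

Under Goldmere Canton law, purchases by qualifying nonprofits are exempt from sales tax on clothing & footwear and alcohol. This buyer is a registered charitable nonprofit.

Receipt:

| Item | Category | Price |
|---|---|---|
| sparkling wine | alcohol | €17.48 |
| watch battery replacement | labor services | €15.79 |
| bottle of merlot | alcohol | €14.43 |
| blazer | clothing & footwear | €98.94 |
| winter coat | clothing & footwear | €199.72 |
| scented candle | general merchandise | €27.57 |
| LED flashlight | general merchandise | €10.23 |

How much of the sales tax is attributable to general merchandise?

€2.74

Scented candle €27.57: general merchandise → 7.25% → €1.998825
LED flashlight €10.23: general merchandise → 7.25% → €0.741675
Tax on general merchandise: unrounded sum = €2.7405 → €2.74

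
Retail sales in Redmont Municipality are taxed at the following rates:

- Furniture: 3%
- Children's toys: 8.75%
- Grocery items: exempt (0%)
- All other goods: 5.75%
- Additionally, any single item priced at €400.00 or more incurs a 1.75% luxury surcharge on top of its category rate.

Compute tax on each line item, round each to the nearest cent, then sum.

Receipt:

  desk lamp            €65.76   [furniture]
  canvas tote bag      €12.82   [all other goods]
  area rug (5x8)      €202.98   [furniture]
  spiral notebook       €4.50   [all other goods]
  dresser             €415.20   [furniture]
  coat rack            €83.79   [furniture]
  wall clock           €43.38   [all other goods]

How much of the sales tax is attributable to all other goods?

€3.49

Canvas tote bag €12.82: all other goods → 5.75% → €0.74
Spiral notebook €4.50: all other goods → 5.75% → €0.26
Wall clock €43.38: all other goods → 5.75% → €2.49
Tax on all other goods = €0.74 + €0.26 + €2.49 = €3.49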